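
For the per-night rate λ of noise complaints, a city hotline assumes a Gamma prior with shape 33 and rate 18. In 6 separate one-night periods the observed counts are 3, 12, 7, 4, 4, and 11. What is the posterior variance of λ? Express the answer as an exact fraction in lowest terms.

37/288

Total count: 3 + 12 + 7 + 4 + 4 + 11 = 41.
Total exposure: 6 nights.
Conjugate update: add total count to the shape and total exposure to the rate, giving Gamma(74, 24).
Posterior variance = α'/β'² = 74/576 = 37/288.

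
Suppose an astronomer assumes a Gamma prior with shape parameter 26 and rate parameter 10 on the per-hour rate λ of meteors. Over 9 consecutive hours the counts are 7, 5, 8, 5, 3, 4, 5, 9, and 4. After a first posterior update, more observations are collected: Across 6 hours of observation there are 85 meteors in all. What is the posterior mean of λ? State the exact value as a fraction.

Total count: 7 + 5 + 8 + 5 + 3 + 4 + 5 + 9 + 4 = 50.
Total exposure: 9 hours.
After the first batch: Gamma(26 + 50, 10 + 9) = Gamma(76, 19).
Total count 85 over total exposure 6 hours.
After the second batch: Gamma(76 + 85, 19 + 6) = Gamma(161, 25).
Posterior mean = α'/β' = 161/25.

161/25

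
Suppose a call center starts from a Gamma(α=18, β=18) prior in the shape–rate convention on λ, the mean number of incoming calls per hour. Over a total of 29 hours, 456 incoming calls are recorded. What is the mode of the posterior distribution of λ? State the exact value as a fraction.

Total count 456 over total exposure 29 hours.
Conjugate update: add total count to the shape and total exposure to the rate, giving Gamma(474, 47).
Posterior mode = (α'−1)/β' = 473/47.

473/47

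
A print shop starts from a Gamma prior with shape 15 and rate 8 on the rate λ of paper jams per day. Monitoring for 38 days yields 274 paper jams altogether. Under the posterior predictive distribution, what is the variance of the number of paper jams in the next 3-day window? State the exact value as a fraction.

42483/2116

Total count 274 over total exposure 38 days.
By Gamma–Poisson conjugacy, the posterior is Gamma(α + Σx, β + Σt) = Gamma(15 + 274, 8 + 38) = Gamma(289, 46).
The posterior predictive for a window of length T is Negative Binomial with variance T·α'·(β'+T)/β'² = 3·289·49/2116 = 42483/2116.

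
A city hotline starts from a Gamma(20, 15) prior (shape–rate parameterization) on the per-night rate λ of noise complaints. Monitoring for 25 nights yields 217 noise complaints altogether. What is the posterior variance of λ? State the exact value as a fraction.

Total count 217 over total exposure 25 nights.
By Gamma–Poisson conjugacy, the posterior is Gamma(α + Σx, β + Σt) = Gamma(20 + 217, 15 + 25) = Gamma(237, 40).
Posterior variance = α'/β'² = 237/1600.

237/1600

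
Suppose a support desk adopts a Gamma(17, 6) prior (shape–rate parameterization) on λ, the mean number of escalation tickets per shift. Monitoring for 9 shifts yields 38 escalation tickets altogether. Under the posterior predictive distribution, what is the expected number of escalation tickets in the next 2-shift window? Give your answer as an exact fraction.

22/3

Total count 38 over total exposure 9 shifts.
Posterior: α' = 17 + 38 = 55, β' = 6 + 9 = 15.
Predictive mean over a 2-shift window = T·E[λ|data] = 2·55/15 = 22/3.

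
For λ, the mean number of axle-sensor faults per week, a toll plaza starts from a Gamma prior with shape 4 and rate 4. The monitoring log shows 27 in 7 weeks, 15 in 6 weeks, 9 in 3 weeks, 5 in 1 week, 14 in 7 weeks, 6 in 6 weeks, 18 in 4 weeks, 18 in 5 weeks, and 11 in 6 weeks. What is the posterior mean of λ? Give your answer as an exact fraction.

127/49

Total count: 27 + 15 + 9 + 5 + 14 + 6 + 18 + 18 + 11 = 123.
Total exposure: 7 + 6 + 3 + 1 + 7 + 6 + 4 + 5 + 6 = 45 weeks.
By Gamma–Poisson conjugacy, the posterior is Gamma(α + Σx, β + Σt) = Gamma(4 + 123, 4 + 45) = Gamma(127, 49).
Posterior mean = α'/β' = 127/49.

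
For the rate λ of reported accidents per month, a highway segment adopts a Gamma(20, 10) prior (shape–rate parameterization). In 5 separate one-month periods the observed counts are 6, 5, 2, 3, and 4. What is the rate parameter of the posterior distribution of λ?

Total count: 6 + 5 + 2 + 3 + 4 = 20.
Total exposure: 5 months.
The Gamma prior is conjugate for the Poisson rate, so λ | data ~ Gamma(20+20, 10+5) = Gamma(40, 15).

15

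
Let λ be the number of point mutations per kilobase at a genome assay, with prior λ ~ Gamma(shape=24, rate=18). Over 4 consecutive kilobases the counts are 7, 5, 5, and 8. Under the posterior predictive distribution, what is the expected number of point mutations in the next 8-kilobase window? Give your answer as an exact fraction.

Total count: 7 + 5 + 5 + 8 = 25.
Total exposure: 4 kilobases.
The Gamma prior is conjugate for the Poisson rate, so λ | data ~ Gamma(24+25, 18+4) = Gamma(49, 22).
Predictive mean over an 8-kilobase window = T·E[λ|data] = 8·49/22 = 196/11.

196/11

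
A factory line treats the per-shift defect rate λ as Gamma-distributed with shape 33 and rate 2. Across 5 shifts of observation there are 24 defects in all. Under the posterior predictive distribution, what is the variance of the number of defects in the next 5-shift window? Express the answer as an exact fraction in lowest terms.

Total count 24 over total exposure 5 shifts.
The Gamma prior is conjugate for the Poisson rate, so λ | data ~ Gamma(33+24, 2+5) = Gamma(57, 7).
The posterior predictive for a window of length T is Negative Binomial with variance T·α'·(β'+T)/β'² = 5·57·12/49 = 3420/49.

3420/49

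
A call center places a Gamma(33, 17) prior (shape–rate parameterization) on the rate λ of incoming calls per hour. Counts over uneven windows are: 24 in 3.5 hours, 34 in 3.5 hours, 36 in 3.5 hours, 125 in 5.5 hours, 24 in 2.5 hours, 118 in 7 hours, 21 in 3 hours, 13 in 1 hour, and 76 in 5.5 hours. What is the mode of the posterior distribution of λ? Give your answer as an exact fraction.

Total count: 24 + 34 + 36 + 125 + 24 + 118 + 21 + 13 + 76 = 471.
Total exposure: 3.5 + 3.5 + 3.5 + 5.5 + 2.5 + 7 + 3 + 1 + 5.5 = 35 hours.
By Gamma–Poisson conjugacy, the posterior is Gamma(α + Σx, β + Σt) = Gamma(33 + 471, 17 + 35) = Gamma(504, 52).
Posterior mode = (α'−1)/β' = 503/52.

503/52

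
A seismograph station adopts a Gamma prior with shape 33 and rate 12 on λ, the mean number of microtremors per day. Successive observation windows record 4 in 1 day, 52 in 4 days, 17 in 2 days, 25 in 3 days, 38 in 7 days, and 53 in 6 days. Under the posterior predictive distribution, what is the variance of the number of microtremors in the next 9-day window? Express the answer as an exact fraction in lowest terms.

87912/1225

Total count: 4 + 52 + 17 + 25 + 38 + 53 = 189.
Total exposure: 1 + 4 + 2 + 3 + 7 + 6 = 23 days.
Gamma(α, β) with Poisson data over total exposure Σt gives posterior Gamma(α+Σx, β+Σt) = Gamma(222, 35).
The posterior predictive for a window of length T is Negative Binomial with variance T·α'·(β'+T)/β'² = 9·222·44/1225 = 87912/1225.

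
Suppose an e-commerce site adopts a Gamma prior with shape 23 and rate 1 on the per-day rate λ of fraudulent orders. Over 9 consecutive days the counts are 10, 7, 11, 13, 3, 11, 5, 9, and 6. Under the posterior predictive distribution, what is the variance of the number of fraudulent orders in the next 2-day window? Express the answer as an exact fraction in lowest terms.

Total count: 10 + 7 + 11 + 13 + 3 + 11 + 5 + 9 + 6 = 75.
Total exposure: 9 days.
Conjugate update: add total count to the shape and total exposure to the rate, giving Gamma(98, 10).
The posterior predictive for a window of length T is Negative Binomial with variance T·α'·(β'+T)/β'² = 2·98·12/100 = 588/25.

588/25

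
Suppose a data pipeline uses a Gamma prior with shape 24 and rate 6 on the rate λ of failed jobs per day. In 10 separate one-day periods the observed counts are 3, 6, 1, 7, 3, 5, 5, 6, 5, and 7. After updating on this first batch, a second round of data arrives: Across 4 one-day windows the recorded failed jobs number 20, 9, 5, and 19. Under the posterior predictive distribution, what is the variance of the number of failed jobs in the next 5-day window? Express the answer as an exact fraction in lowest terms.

Total count: 3 + 6 + 1 + 7 + 3 + 5 + 5 + 6 + 5 + 7 = 48.
Total exposure: 10 days.
After the first batch: Gamma(24 + 48, 6 + 10) = Gamma(72, 16).
Total count: 20 + 9 + 5 + 19 = 53.
Total exposure: 4 days.
After the second batch: Gamma(72 + 53, 16 + 4) = Gamma(125, 20).
The posterior predictive for a window of length T is Negative Binomial with variance T·α'·(β'+T)/β'² = 5·125·25/400 = 625/16.

625/16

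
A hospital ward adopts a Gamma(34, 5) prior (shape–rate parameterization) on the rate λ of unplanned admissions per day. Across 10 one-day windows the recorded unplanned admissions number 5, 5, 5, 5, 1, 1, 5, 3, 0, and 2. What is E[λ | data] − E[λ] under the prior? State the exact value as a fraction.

-12/5

Total count: 5 + 5 + 5 + 5 + 1 + 1 + 5 + 3 + 0 + 2 = 32.
Total exposure: 10 days.
Gamma(α, β) with Poisson data over total exposure Σt gives posterior Gamma(α+Σx, β+Σt) = Gamma(66, 15).
Posterior mean = 66/15 = 22/5; prior mean = 34/5 = 34/5. Difference = 22/5 − 34/5 = -12/5.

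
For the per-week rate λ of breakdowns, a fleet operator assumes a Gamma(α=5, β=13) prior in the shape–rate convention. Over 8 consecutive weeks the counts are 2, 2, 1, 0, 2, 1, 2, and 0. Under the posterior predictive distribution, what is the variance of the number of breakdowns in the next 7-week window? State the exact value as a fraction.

20/3

Total count: 2 + 2 + 1 + 0 + 2 + 1 + 2 + 0 = 10.
Total exposure: 8 weeks.
Gamma(α, β) with Poisson data over total exposure Σt gives posterior Gamma(α+Σx, β+Σt) = Gamma(15, 21).
The posterior predictive for a window of length T is Negative Binomial with variance T·α'·(β'+T)/β'² = 7·15·28/441 = 20/3.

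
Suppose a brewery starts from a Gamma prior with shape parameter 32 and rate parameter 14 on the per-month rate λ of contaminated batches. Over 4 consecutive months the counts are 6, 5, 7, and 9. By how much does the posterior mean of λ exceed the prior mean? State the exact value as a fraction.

Total count: 6 + 5 + 7 + 9 = 27.
Total exposure: 4 months.
Posterior: α' = 32 + 27 = 59, β' = 14 + 4 = 18.
Posterior mean = 59/18 = 59/18; prior mean = 32/14 = 16/7. Difference = 59/18 − 16/7 = 125/126.

125/126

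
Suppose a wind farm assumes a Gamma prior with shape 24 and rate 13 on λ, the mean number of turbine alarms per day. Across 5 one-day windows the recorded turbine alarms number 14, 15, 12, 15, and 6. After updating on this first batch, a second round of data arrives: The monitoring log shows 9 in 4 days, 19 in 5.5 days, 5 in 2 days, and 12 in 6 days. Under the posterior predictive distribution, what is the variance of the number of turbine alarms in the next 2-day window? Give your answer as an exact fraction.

39300/5041

Total count: 14 + 15 + 12 + 15 + 6 = 62.
Total exposure: 5 days.
After the first batch: Gamma(24 + 62, 13 + 5) = Gamma(86, 18).
Total count: 9 + 19 + 5 + 12 = 45.
Total exposure: 4 + 5.5 + 2 + 6 = 17.5 days.
After the second batch: Gamma(86 + 45, 18 + 17.5) = Gamma(131, 71/2).
The posterior predictive for a window of length T is Negative Binomial with variance T·α'·(β'+T)/β'² = 2·131·(75/2)/(5041/4) = 39300/5041.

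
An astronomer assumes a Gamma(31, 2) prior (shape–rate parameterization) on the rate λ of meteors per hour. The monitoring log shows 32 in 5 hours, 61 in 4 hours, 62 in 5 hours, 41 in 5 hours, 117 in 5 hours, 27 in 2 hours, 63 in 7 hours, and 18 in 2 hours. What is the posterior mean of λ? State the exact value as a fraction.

452/37

Total count: 32 + 61 + 62 + 41 + 117 + 27 + 63 + 18 = 421.
Total exposure: 5 + 4 + 5 + 5 + 5 + 2 + 7 + 2 = 35 hours.
Posterior: α' = 31 + 421 = 452, β' = 2 + 35 = 37.
Posterior mean = α'/β' = 452/37.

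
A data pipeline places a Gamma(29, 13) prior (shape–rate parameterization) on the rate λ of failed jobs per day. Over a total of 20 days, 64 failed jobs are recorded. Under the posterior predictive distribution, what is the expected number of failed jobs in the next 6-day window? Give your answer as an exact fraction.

Total count 64 over total exposure 20 days.
The Gamma prior is conjugate for the Poisson rate, so λ | data ~ Gamma(29+64, 13+20) = Gamma(93, 33).
Predictive mean over a 6-day window = T·E[λ|data] = 6·93/33 = 186/11.

186/11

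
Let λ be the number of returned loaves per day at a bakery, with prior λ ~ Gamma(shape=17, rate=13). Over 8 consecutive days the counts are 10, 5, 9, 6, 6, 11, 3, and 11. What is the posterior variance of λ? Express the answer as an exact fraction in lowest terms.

26/147

Total count: 10 + 5 + 9 + 6 + 6 + 11 + 3 + 11 = 61.
Total exposure: 8 days.
The Gamma prior is conjugate for the Poisson rate, so λ | data ~ Gamma(17+61, 13+8) = Gamma(78, 21).
Posterior variance = α'/β'² = 78/441 = 26/147.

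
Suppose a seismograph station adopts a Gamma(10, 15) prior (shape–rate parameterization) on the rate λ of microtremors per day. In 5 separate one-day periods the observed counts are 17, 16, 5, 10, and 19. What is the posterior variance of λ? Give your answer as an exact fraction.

Total count: 17 + 16 + 5 + 10 + 19 = 67.
Total exposure: 5 days.
Posterior: α' = 10 + 67 = 77, β' = 15 + 5 = 20.
Posterior variance = α'/β'² = 77/400.

77/400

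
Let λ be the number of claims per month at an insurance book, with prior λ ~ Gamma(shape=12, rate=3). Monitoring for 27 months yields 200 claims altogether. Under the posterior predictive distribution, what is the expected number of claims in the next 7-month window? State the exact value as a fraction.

Total count 200 over total exposure 27 months.
Conjugate update: add total count to the shape and total exposure to the rate, giving Gamma(212, 30).
Predictive mean over a 7-month window = T·E[λ|data] = 7·212/30 = 742/15.

742/15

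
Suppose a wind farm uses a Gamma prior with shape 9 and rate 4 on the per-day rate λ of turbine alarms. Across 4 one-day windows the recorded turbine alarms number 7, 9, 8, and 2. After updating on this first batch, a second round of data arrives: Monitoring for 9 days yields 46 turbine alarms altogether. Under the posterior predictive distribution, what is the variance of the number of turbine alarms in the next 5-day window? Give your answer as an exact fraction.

Total count: 7 + 9 + 8 + 2 = 26.
Total exposure: 4 days.
After the first batch: Gamma(9 + 26, 4 + 4) = Gamma(35, 8).
Total count 46 over total exposure 9 days.
After the second batch: Gamma(35 + 46, 8 + 9) = Gamma(81, 17).
The posterior predictive for a window of length T is Negative Binomial with variance T·α'·(β'+T)/β'² = 5·81·22/289 = 8910/289.

8910/289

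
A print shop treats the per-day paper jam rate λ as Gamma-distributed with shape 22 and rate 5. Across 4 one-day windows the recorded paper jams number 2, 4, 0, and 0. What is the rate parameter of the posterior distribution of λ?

Total count: 2 + 4 + 0 + 0 = 6.
Total exposure: 4 days.
Conjugate update: add total count to the shape and total exposure to the rate, giving Gamma(28, 9).

9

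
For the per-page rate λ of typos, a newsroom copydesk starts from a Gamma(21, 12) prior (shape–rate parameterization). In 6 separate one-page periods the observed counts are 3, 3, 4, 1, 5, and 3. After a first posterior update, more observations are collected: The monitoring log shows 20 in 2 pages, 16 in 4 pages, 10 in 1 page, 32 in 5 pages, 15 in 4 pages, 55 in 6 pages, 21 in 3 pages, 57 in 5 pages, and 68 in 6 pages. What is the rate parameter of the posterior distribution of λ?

Total count: 3 + 3 + 4 + 1 + 5 + 3 = 19.
Total exposure: 6 pages.
After the first batch: Gamma(21 + 19, 12 + 6) = Gamma(40, 18).
Total count: 20 + 16 + 10 + 32 + 15 + 55 + 21 + 57 + 68 = 294.
Total exposure: 2 + 4 + 1 + 5 + 4 + 6 + 3 + 5 + 6 = 36 pages.
After the second batch: Gamma(40 + 294, 18 + 36) = Gamma(334, 54).

54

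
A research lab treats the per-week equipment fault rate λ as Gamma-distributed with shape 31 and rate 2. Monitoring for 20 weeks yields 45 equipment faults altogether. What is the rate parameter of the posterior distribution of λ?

Total count 45 over total exposure 20 weeks.
Posterior: α' = 31 + 45 = 76, β' = 2 + 20 = 22.

22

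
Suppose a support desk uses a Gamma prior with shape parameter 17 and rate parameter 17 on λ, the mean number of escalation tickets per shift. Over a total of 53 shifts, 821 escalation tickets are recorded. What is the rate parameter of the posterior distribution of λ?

70

Total count 821 over total exposure 53 shifts.
Conjugate update: add total count to the shape and total exposure to the rate, giving Gamma(838, 70).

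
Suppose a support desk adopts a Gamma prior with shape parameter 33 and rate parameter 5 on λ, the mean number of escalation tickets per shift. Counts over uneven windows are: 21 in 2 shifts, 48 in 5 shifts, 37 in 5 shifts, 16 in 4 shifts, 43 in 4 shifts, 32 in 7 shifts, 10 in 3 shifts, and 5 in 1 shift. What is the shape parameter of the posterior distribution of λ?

245

Total count: 21 + 48 + 37 + 16 + 43 + 32 + 10 + 5 = 212.
Total exposure: 2 + 5 + 5 + 4 + 4 + 7 + 3 + 1 = 31 shifts.
The Gamma prior is conjugate for the Poisson rate, so λ | data ~ Gamma(33+212, 5+31) = Gamma(245, 36).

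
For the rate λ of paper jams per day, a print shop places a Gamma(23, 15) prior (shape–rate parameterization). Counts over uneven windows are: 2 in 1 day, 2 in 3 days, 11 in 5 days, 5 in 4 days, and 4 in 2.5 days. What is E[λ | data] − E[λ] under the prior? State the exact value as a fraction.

7/915

Total count: 2 + 2 + 11 + 5 + 4 = 24.
Total exposure: 1 + 3 + 5 + 4 + 2.5 = 15.5 days.
By Gamma–Poisson conjugacy, the posterior is Gamma(α + Σx, β + Σt) = Gamma(23 + 24, 15 + 15.5) = Gamma(47, 61/2).
Posterior mean = 47/(61/2) = 94/61; prior mean = 23/15 = 23/15. Difference = 94/61 − 23/15 = 7/915.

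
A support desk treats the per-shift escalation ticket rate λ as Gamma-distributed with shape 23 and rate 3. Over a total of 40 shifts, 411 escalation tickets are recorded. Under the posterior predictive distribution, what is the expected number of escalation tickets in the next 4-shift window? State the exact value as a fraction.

1736/43

Total count 411 over total exposure 40 shifts.
Posterior: α' = 23 + 411 = 434, β' = 3 + 40 = 43.
Predictive mean over a 4-shift window = T·E[λ|data] = 4·434/43 = 1736/43.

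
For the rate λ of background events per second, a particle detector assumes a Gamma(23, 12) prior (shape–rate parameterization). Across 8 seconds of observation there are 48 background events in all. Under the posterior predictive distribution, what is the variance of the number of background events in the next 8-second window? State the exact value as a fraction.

Total count 48 over total exposure 8 seconds.
By Gamma–Poisson conjugacy, the posterior is Gamma(α + Σx, β + Σt) = Gamma(23 + 48, 12 + 8) = Gamma(71, 20).
The posterior predictive for a window of length T is Negative Binomial with variance T·α'·(β'+T)/β'² = 8·71·28/400 = 994/25.

994/25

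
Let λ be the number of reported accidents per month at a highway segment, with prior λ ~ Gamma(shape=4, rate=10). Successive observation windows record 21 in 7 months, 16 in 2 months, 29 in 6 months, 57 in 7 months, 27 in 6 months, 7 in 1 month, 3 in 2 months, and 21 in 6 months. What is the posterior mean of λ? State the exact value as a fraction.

Total count: 21 + 16 + 29 + 57 + 27 + 7 + 3 + 21 = 181.
Total exposure: 7 + 2 + 6 + 7 + 6 + 1 + 2 + 6 = 37 months.
By Gamma–Poisson conjugacy, the posterior is Gamma(α + Σx, β + Σt) = Gamma(4 + 181, 10 + 37) = Gamma(185, 47).
Posterior mean = α'/β' = 185/47.

185/47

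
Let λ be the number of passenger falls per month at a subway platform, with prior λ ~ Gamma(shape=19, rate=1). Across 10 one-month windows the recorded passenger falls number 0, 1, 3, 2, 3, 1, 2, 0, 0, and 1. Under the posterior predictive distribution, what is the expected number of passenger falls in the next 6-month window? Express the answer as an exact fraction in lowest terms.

192/11

Total count: 0 + 1 + 3 + 2 + 3 + 1 + 2 + 0 + 0 + 1 = 13.
Total exposure: 10 months.
Conjugate update: add total count to the shape and total exposure to the rate, giving Gamma(32, 11).
Predictive mean over a 6-month window = T·E[λ|data] = 6·32/11 = 192/11.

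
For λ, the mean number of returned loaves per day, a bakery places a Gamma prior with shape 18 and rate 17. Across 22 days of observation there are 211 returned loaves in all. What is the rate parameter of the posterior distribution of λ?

39

Total count 211 over total exposure 22 days.
Posterior: α' = 18 + 211 = 229, β' = 17 + 22 = 39.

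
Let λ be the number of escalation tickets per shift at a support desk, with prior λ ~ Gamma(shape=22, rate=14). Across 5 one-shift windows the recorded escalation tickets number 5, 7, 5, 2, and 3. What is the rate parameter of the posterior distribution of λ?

Total count: 5 + 7 + 5 + 2 + 3 = 22.
Total exposure: 5 shifts.
By Gamma–Poisson conjugacy, the posterior is Gamma(α + Σx, β + Σt) = Gamma(22 + 22, 14 + 5) = Gamma(44, 19).

19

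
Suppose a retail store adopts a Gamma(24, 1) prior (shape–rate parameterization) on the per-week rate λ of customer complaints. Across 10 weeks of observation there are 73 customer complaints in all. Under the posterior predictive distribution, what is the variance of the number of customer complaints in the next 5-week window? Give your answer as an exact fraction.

7760/121

Total count 73 over total exposure 10 weeks.
The Gamma prior is conjugate for the Poisson rate, so λ | data ~ Gamma(24+73, 1+10) = Gamma(97, 11).
The posterior predictive for a window of length T is Negative Binomial with variance T·α'·(β'+T)/β'² = 5·97·16/121 = 7760/121.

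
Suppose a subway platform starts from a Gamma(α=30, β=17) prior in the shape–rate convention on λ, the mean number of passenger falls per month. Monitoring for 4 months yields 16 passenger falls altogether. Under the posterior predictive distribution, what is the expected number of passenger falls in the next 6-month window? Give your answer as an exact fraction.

Total count 16 over total exposure 4 months.
Conjugate update: add total count to the shape and total exposure to the rate, giving Gamma(46, 21).
Predictive mean over a 6-month window = T·E[λ|data] = 6·46/21 = 92/7.

92/7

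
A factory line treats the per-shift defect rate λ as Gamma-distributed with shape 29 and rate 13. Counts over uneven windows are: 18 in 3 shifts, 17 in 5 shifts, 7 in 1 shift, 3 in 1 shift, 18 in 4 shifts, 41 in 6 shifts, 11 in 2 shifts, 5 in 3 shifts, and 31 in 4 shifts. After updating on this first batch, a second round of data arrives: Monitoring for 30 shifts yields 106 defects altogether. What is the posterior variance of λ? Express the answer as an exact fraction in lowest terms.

143/2592

Total count: 18 + 17 + 7 + 3 + 18 + 41 + 11 + 5 + 31 = 151.
Total exposure: 3 + 5 + 1 + 1 + 4 + 6 + 2 + 3 + 4 = 29 shifts.
After the first batch: Gamma(29 + 151, 13 + 29) = Gamma(180, 42).
Total count 106 over total exposure 30 shifts.
After the second batch: Gamma(180 + 106, 42 + 30) = Gamma(286, 72).
Posterior variance = α'/β'² = 286/5184 = 143/2592.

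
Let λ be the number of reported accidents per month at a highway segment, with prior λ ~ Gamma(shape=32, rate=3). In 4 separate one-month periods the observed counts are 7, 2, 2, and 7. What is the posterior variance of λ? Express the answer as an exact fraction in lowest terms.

Total count: 7 + 2 + 2 + 7 = 18.
Total exposure: 4 months.
Conjugate update: add total count to the shape and total exposure to the rate, giving Gamma(50, 7).
Posterior variance = α'/β'² = 50/49.

50/49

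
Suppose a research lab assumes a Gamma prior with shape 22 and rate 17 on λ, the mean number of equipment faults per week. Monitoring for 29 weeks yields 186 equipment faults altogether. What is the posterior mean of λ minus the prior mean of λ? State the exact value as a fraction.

1262/391

Total count 186 over total exposure 29 weeks.
The Gamma prior is conjugate for the Poisson rate, so λ | data ~ Gamma(22+186, 17+29) = Gamma(208, 46).
Posterior mean = 208/46 = 104/23; prior mean = 22/17 = 22/17. Difference = 104/23 − 22/17 = 1262/391.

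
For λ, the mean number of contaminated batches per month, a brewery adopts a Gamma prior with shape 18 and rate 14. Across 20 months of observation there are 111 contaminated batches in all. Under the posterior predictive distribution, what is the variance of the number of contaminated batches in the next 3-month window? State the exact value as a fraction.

Total count 111 over total exposure 20 months.
Conjugate update: add total count to the shape and total exposure to the rate, giving Gamma(129, 34).
The posterior predictive for a window of length T is Negative Binomial with variance T·α'·(β'+T)/β'² = 3·129·37/1156 = 14319/1156.

14319/1156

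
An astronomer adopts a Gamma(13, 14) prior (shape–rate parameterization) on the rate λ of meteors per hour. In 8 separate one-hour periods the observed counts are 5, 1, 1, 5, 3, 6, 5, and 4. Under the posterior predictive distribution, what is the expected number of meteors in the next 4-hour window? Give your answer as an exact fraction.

Total count: 5 + 1 + 1 + 5 + 3 + 6 + 5 + 4 = 30.
Total exposure: 8 hours.
Conjugate update: add total count to the shape and total exposure to the rate, giving Gamma(43, 22).
Predictive mean over a 4-hour window = T·E[λ|data] = 4·43/22 = 86/11.

86/11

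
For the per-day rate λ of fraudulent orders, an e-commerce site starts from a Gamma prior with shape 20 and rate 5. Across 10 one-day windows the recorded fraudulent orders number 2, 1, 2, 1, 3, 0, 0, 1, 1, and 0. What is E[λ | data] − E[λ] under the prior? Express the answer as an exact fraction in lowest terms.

Total count: 2 + 1 + 2 + 1 + 3 + 0 + 0 + 1 + 1 + 0 = 11.
Total exposure: 10 days.
Conjugate update: add total count to the shape and total exposure to the rate, giving Gamma(31, 15).
Posterior mean = 31/15 = 31/15; prior mean = 20/5 = 4. Difference = 31/15 − 4 = -29/15.

-29/15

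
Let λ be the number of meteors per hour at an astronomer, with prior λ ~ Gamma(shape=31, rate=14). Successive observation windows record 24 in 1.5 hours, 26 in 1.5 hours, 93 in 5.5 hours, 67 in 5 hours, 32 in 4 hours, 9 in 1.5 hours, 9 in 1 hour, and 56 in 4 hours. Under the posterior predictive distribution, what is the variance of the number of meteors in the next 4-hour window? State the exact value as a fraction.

Total count: 24 + 26 + 93 + 67 + 32 + 9 + 9 + 56 = 316.
Total exposure: 1.5 + 1.5 + 5.5 + 5 + 4 + 1.5 + 1 + 4 = 24 hours.
Gamma(α, β) with Poisson data over total exposure Σt gives posterior Gamma(α+Σx, β+Σt) = Gamma(347, 38).
The posterior predictive for a window of length T is Negative Binomial with variance T·α'·(β'+T)/β'² = 4·347·42/1444 = 14574/361.

14574/361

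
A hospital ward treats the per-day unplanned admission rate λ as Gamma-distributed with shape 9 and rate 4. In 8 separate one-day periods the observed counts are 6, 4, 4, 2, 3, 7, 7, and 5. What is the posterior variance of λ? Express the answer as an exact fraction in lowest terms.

Total count: 6 + 4 + 4 + 2 + 3 + 7 + 7 + 5 = 38.
Total exposure: 8 days.
The Gamma prior is conjugate for the Poisson rate, so λ | data ~ Gamma(9+38, 4+8) = Gamma(47, 12).
Posterior variance = α'/β'² = 47/144.

47/144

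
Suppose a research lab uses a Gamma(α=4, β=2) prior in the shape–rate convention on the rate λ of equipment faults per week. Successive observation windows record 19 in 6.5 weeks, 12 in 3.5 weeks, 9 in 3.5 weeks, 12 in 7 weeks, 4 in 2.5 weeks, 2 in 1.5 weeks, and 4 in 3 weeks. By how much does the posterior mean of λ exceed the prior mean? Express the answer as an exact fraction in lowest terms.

14/59

Total count: 19 + 12 + 9 + 12 + 4 + 2 + 4 = 62.
Total exposure: 6.5 + 3.5 + 3.5 + 7 + 2.5 + 1.5 + 3 = 27.5 weeks.
Conjugate update: add total count to the shape and total exposure to the rate, giving Gamma(66, 59/2).
Posterior mean = 66/(59/2) = 132/59; prior mean = 4/2 = 2. Difference = 132/59 − 2 = 14/59.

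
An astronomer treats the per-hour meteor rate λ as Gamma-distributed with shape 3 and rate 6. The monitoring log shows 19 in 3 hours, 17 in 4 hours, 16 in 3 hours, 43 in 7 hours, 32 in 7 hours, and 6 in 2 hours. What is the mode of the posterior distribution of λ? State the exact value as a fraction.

Total count: 19 + 17 + 16 + 43 + 32 + 6 = 133.
Total exposure: 3 + 4 + 3 + 7 + 7 + 2 = 26 hours.
Gamma(α, β) with Poisson data over total exposure Σt gives posterior Gamma(α+Σx, β+Σt) = Gamma(136, 32).
Posterior mode = (α'−1)/β' = 135/32.

135/32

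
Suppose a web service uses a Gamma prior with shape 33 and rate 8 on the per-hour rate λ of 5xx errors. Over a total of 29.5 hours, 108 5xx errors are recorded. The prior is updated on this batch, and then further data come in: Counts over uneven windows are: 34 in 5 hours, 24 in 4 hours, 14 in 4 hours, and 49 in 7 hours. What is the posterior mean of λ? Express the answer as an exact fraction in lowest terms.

Total count 108 over total exposure 29.5 hours.
After the first batch: Gamma(33 + 108, 8 + 29.5) = Gamma(141, 75/2).
Total count: 34 + 24 + 14 + 49 = 121.
Total exposure: 5 + 4 + 4 + 7 = 20 hours.
After the second batch: Gamma(141 + 121, 75/2 + 20) = Gamma(262, 115/2).
Posterior mean = α'/β' = 262/(115/2) = 524/115.

524/115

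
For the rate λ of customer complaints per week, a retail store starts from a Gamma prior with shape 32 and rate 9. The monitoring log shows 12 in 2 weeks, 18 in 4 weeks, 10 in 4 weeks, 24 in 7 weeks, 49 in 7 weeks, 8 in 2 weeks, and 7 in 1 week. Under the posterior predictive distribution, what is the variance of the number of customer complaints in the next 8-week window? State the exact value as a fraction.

3520/81

Total count: 12 + 18 + 10 + 24 + 49 + 8 + 7 = 128.
Total exposure: 2 + 4 + 4 + 7 + 7 + 2 + 1 = 27 weeks.
By Gamma–Poisson conjugacy, the posterior is Gamma(α + Σx, β + Σt) = Gamma(32 + 128, 9 + 27) = Gamma(160, 36).
The posterior predictive for a window of length T is Negative Binomial with variance T·α'·(β'+T)/β'² = 8·160·44/1296 = 3520/81.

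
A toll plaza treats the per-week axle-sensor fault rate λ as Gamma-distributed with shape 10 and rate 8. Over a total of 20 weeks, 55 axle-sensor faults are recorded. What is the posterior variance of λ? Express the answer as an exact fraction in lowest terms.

Total count 55 over total exposure 20 weeks.
Conjugate update: add total count to the shape and total exposure to the rate, giving Gamma(65, 28).
Posterior variance = α'/β'² = 65/784.

65/784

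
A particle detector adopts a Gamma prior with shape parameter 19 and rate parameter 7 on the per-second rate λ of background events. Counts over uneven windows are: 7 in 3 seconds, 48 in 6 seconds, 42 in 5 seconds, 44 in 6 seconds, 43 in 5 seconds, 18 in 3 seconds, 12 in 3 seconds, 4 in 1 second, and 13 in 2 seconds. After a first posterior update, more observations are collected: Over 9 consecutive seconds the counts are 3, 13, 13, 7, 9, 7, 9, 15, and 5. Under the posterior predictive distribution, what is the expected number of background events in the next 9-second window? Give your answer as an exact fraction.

2979/50

Total count: 7 + 48 + 42 + 44 + 43 + 18 + 12 + 4 + 13 = 231.
Total exposure: 3 + 6 + 5 + 6 + 5 + 3 + 3 + 1 + 2 = 34 seconds.
After the first batch: Gamma(19 + 231, 7 + 34) = Gamma(250, 41).
Total count: 3 + 13 + 13 + 7 + 9 + 7 + 9 + 15 + 5 = 81.
Total exposure: 9 seconds.
After the second batch: Gamma(250 + 81, 41 + 9) = Gamma(331, 50).
Predictive mean over a 9-second window = T·E[λ|data] = 9·331/50 = 2979/50.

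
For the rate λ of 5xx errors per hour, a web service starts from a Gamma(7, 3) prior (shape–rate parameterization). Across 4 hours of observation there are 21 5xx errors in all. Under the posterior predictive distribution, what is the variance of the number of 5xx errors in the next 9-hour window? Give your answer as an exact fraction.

Total count 21 over total exposure 4 hours.
Posterior: α' = 7 + 21 = 28, β' = 3 + 4 = 7.
The posterior predictive for a window of length T is Negative Binomial with variance T·α'·(β'+T)/β'² = 9·28·16/49 = 576/7.

576/7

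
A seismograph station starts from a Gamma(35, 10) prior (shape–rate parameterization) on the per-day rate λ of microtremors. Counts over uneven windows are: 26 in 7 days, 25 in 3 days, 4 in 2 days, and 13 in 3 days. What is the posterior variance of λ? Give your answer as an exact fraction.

Total count: 26 + 25 + 4 + 13 = 68.
Total exposure: 7 + 3 + 2 + 3 = 15 days.
The Gamma prior is conjugate for the Poisson rate, so λ | data ~ Gamma(35+68, 10+15) = Gamma(103, 25).
Posterior variance = α'/β'² = 103/625.

103/625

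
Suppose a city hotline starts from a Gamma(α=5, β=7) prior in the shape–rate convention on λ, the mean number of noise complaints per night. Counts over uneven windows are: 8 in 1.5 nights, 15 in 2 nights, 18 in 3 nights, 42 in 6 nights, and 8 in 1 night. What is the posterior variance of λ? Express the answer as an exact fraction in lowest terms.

384/1681

Total count: 8 + 15 + 18 + 42 + 8 = 91.
Total exposure: 1.5 + 2 + 3 + 6 + 1 = 13.5 nights.
By Gamma–Poisson conjugacy, the posterior is Gamma(α + Σx, β + Σt) = Gamma(5 + 91, 7 + 13.5) = Gamma(96, 41/2).
Posterior variance = α'/β'² = 96/(1681/4) = 384/1681.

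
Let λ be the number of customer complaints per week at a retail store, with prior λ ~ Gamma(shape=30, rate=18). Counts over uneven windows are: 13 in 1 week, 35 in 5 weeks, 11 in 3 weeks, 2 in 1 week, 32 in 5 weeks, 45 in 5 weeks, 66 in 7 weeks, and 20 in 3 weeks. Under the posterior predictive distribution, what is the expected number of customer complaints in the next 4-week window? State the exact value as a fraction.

Total count: 13 + 35 + 11 + 2 + 32 + 45 + 66 + 20 = 224.
Total exposure: 1 + 5 + 3 + 1 + 5 + 5 + 7 + 3 = 30 weeks.
Conjugate update: add total count to the shape and total exposure to the rate, giving Gamma(254, 48).
Predictive mean over a 4-week window = T·E[λ|data] = 4·254/48 = 127/6.

127/6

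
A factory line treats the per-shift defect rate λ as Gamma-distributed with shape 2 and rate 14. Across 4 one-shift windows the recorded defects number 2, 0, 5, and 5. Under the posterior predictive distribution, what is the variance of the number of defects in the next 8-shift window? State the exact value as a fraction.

Total count: 2 + 0 + 5 + 5 = 12.
Total exposure: 4 shifts.
Conjugate update: add total count to the shape and total exposure to the rate, giving Gamma(14, 18).
The posterior predictive for a window of length T is Negative Binomial with variance T·α'·(β'+T)/β'² = 8·14·26/324 = 728/81.

728/81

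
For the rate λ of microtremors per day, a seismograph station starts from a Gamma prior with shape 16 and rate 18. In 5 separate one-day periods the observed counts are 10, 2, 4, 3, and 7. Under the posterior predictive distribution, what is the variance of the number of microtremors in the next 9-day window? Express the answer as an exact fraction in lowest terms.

12096/529

Total count: 10 + 2 + 4 + 3 + 7 = 26.
Total exposure: 5 days.
The Gamma prior is conjugate for the Poisson rate, so λ | data ~ Gamma(16+26, 18+5) = Gamma(42, 23).
The posterior predictive for a window of length T is Negative Binomial with variance T·α'·(β'+T)/β'² = 9·42·32/529 = 12096/529.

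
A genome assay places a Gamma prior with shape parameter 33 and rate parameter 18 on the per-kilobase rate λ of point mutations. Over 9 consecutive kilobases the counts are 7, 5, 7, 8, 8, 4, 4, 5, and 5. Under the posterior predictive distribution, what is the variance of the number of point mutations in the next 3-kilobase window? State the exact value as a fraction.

Total count: 7 + 5 + 7 + 8 + 8 + 4 + 4 + 5 + 5 = 53.
Total exposure: 9 kilobases.
The Gamma prior is conjugate for the Poisson rate, so λ | data ~ Gamma(33+53, 18+9) = Gamma(86, 27).
The posterior predictive for a window of length T is Negative Binomial with variance T·α'·(β'+T)/β'² = 3·86·30/729 = 860/81.

860/81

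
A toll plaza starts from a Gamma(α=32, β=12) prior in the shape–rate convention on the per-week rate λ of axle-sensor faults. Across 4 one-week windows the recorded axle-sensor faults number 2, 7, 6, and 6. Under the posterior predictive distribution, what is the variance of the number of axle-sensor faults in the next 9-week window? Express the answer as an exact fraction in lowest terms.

11925/256

Total count: 2 + 7 + 6 + 6 = 21.
Total exposure: 4 weeks.
Conjugate update: add total count to the shape and total exposure to the rate, giving Gamma(53, 16).
The posterior predictive for a window of length T is Negative Binomial with variance T·α'·(β'+T)/β'² = 9·53·25/256 = 11925/256.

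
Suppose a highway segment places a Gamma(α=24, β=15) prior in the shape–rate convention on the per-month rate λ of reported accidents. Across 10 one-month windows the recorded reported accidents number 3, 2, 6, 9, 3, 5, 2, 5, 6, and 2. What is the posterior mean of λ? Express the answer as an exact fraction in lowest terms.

Total count: 3 + 2 + 6 + 9 + 3 + 5 + 2 + 5 + 6 + 2 = 43.
Total exposure: 10 months.
The Gamma prior is conjugate for the Poisson rate, so λ | data ~ Gamma(24+43, 15+10) = Gamma(67, 25).
Posterior mean = α'/β' = 67/25.

67/25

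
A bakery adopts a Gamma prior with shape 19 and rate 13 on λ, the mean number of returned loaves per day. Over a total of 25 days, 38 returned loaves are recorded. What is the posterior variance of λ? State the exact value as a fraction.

Total count 38 over total exposure 25 days.
Conjugate update: add total count to the shape and total exposure to the rate, giving Gamma(57, 38).
Posterior variance = α'/β'² = 57/1444 = 3/76.

3/76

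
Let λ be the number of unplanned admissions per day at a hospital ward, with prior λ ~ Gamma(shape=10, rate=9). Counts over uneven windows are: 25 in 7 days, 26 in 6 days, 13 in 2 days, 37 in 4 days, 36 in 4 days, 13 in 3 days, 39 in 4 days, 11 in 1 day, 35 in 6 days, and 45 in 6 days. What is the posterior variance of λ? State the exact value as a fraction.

Total count: 25 + 26 + 13 + 37 + 36 + 13 + 39 + 11 + 35 + 45 = 280.
Total exposure: 7 + 6 + 2 + 4 + 4 + 3 + 4 + 1 + 6 + 6 = 43 days.
The Gamma prior is conjugate for the Poisson rate, so λ | data ~ Gamma(10+280, 9+43) = Gamma(290, 52).
Posterior variance = α'/β'² = 290/2704 = 145/1352.

145/1352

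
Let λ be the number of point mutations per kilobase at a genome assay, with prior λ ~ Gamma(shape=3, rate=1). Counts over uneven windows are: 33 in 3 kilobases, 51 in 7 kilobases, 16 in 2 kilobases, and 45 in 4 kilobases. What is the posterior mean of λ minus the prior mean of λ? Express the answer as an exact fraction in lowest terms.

Total count: 33 + 51 + 16 + 45 = 145.
Total exposure: 3 + 7 + 2 + 4 = 16 kilobases.
Conjugate update: add total count to the shape and total exposure to the rate, giving Gamma(148, 17).
Posterior mean = 148/17 = 148/17; prior mean = 3/1 = 3. Difference = 148/17 − 3 = 97/17.

97/17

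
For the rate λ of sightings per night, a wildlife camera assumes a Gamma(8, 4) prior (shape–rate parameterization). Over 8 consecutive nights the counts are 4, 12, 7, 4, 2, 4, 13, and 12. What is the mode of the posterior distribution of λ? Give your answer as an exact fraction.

65/12

Total count: 4 + 12 + 7 + 4 + 2 + 4 + 13 + 12 = 58.
Total exposure: 8 nights.
Gamma(α, β) with Poisson data over total exposure Σt gives posterior Gamma(α+Σx, β+Σt) = Gamma(66, 12).
Posterior mode = (α'−1)/β' = 65/12.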